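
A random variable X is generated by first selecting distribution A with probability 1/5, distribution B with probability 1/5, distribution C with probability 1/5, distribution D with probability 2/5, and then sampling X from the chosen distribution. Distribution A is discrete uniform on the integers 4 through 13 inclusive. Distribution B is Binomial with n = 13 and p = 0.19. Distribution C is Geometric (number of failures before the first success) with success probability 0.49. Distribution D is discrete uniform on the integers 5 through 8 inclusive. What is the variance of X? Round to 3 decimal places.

Per component, A: μ=8.5, E[X²]=80.5; B: μ=2.47, E[X²]=8.1016; C: μ=1.04082, E[X²]=3.20741; D: μ=6.5, E[X²]=43.5.
E[X] = 0.2·8.5 + 0.2·2.47 + 0.2·1.04082 + 0.4·6.5 = 5.00216.
E[X²] = 0.2·80.5 + 0.2·8.1016 + 0.2·3.20741 + 0.4·43.5 = 35.7618.
Var(X) = E[X²] − (E[X])² = 35.7618 − 25.0216 = 10.7402.

10.740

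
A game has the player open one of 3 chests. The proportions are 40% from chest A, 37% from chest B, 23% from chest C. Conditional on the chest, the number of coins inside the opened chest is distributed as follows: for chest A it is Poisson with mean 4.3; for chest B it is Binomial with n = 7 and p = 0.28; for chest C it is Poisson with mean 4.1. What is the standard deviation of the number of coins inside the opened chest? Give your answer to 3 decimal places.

2.095

Per component, A: μ=4.3, E[X²]=22.79; B: μ=1.96, E[X²]=5.2528; C: μ=4.1, E[X²]=20.91.
E[X] = 0.4·4.3 + 0.37·1.96 + 0.23·4.1 = 3.3882.
E[X²] = 0.4·22.79 + 0.37·5.2528 + 0.23·20.91 = 15.8688.
Var(X) = E[X²] − (E[X])² = 15.8688 − 11.4799 = 4.38894.
SD(X) = √4.38894 = 2.09498.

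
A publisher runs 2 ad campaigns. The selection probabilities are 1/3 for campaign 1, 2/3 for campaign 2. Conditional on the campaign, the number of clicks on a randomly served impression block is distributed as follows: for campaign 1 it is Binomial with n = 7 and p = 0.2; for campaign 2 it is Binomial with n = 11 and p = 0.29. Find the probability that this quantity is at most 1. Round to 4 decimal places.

0.2769

Conditional on each campaign, P(X ≤ 1): 1: 0.576717; 2: 0.126954.
By total probability, P(X ≤ 1) = 0.333333·0.576717 + 0.666667·0.126954 = 0.276875.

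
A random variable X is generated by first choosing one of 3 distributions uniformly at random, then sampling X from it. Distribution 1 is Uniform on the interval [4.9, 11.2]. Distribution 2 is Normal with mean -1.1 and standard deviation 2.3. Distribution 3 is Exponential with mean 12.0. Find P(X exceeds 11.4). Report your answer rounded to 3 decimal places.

0.129

Conditional on each component, P(X > 11.4): 1: 0; 2: 2.74316e-08; 3: 0.386741.
By total probability, P(X > 11.4) = 0.333333·0 + 0.333333·2.74316e-08 + 0.333333·0.386741 = 0.128914.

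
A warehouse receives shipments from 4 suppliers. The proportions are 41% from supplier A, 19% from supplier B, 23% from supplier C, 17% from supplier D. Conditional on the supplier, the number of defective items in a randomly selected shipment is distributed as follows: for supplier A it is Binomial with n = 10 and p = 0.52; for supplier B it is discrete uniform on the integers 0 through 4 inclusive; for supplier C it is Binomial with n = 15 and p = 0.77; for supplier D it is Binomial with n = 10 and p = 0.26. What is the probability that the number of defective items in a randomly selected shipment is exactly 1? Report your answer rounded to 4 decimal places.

0.0703

Conditional on each supplier, P(X = 1): A: 0.00703355; B: 0.2; C: 1.33897e-08; D: 0.173005.
By total probability, P(X = 1) = 0.41·0.00703355 + 0.19·0.2 + 0.23·1.33897e-08 + 0.17·0.173005 = 0.0702946.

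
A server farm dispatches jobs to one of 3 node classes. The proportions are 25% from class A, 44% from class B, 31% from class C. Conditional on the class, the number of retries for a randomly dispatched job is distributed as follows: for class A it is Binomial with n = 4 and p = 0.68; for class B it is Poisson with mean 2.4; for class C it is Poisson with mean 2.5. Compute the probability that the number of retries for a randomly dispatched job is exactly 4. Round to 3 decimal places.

Conditional on each class, P(X = 4): A: 0.213814; B: 0.125408; C: 0.133602.
By total probability, P(X = 4) = 0.25·0.213814 + 0.44·0.125408 + 0.31·0.133602 = 0.15005.

0.150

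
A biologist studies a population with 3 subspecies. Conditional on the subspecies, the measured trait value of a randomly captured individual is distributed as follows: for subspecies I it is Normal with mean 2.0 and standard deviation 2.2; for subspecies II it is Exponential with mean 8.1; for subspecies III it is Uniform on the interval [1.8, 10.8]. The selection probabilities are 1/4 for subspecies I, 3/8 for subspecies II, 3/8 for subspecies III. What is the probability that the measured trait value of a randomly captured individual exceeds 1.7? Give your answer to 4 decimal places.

0.8176

Conditional on each subspecies, P(X > 1.7): I: 0.554233; II: 0.810684; III: 1.
By total probability, P(X > 1.7) = 0.25·0.554233 + 0.375·0.810684 + 0.375·1 = 0.817565.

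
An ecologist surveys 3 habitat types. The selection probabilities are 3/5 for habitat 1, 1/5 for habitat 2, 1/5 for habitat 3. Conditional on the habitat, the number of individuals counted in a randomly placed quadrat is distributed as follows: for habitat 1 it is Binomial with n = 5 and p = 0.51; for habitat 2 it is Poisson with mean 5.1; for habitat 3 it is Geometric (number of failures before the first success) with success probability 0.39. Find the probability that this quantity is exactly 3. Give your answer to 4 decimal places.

0.2358

Conditional on each habitat, P(X = 3): 1: 0.318495; 2: 0.13479; 3: 0.0885226.
By total probability, P(X = 3) = 0.6·0.318495 + 0.2·0.13479 + 0.2·0.0885226 = 0.23576.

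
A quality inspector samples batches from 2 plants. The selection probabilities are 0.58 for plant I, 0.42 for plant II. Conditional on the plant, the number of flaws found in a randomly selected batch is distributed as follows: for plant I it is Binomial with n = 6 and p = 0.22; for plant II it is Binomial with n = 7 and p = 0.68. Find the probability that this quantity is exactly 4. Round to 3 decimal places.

0.115

Conditional on each plant, P(X = 4): I: 0.0213782; II: 0.245219.
By total probability, P(X = 4) = 0.58·0.0213782 + 0.42·0.245219 = 0.115391.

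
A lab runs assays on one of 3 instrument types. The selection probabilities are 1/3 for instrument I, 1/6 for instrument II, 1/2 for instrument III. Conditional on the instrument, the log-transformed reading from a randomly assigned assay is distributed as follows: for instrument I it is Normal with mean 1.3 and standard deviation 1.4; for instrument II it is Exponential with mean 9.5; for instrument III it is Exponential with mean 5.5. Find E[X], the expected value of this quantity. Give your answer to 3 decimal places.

Component means — I: 1.3; II: 9.5; III: 5.5.
E[X] = 0.333333·1.3 + 0.166667·9.5 + 0.5·5.5 = 4.76667.

4.767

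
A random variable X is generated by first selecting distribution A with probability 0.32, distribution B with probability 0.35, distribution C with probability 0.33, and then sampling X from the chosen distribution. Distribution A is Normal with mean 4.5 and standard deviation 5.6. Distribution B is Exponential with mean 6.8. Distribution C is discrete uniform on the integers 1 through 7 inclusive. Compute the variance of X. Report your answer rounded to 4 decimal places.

Per component, A: μ=4.5, E[X²]=51.61; B: μ=6.8, E[X²]=92.48; C: μ=4, E[X²]=20.
E[X] = 0.32·4.5 + 0.35·6.8 + 0.33·4 = 5.14.
E[X²] = 0.32·51.61 + 0.35·92.48 + 0.33·20 = 55.4832.
Var(X) = E[X²] − (E[X])² = 55.4832 − 26.4196 = 29.0636.

29.0636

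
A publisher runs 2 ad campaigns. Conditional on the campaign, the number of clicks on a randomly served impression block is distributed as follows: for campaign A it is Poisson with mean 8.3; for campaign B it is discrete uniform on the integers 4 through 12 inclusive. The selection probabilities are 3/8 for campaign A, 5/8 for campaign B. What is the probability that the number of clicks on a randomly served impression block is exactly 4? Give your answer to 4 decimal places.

Conditional on each campaign, P(X = 4): A: 0.0491425; B: 0.111111.
By total probability, P(X = 4) = 0.375·0.0491425 + 0.625·0.111111 = 0.0878729.

0.0879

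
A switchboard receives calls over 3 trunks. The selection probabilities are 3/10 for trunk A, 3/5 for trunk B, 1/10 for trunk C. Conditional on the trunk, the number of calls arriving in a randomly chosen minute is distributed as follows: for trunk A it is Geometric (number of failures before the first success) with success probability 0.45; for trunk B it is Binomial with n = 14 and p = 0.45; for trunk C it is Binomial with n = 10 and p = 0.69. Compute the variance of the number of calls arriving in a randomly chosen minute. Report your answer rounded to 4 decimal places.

Per component, A: μ=1.22222, E[X²]=4.20988; B: μ=6.3, E[X²]=43.155; C: μ=6.9, E[X²]=49.749.
E[X] = 0.3·1.22222 + 0.6·6.3 + 0.1·6.9 = 4.83667.
E[X²] = 0.3·4.20988 + 0.6·43.155 + 0.1·49.749 = 32.1309.
Var(X) = E[X²] − (E[X])² = 32.1309 − 23.3933 = 8.73752.

8.7375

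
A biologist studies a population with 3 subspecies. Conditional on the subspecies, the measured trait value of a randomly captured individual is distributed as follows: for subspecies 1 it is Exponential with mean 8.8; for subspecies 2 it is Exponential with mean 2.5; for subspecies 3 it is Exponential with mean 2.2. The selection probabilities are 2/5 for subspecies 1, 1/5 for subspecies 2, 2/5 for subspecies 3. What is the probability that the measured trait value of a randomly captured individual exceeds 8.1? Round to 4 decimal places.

0.1772

Conditional on each subspecies, P(X > 8.1): 1: 0.398338; 2: 0.0391639; 3: 0.0251772.
By total probability, P(X > 8.1) = 0.4·0.398338 + 0.2·0.0391639 + 0.4·0.0251772 = 0.177239.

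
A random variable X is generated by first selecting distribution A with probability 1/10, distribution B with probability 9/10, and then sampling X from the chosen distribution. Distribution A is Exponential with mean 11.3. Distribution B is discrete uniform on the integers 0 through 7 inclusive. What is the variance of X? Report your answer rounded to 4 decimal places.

Per component, A: μ=11.3, E[X²]=255.38; B: μ=3.5, E[X²]=17.5.
E[X] = 0.1·11.3 + 0.9·3.5 = 4.28.
E[X²] = 0.1·255.38 + 0.9·17.5 = 41.288.
Var(X) = E[X²] − (E[X])² = 41.288 − 18.3184 = 22.9696.

22.9696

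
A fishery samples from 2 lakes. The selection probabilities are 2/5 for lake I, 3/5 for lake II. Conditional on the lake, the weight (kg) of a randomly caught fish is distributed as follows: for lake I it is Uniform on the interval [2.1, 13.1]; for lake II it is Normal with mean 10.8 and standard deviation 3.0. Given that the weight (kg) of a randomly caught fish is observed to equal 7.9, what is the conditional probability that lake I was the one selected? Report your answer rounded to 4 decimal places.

Likelihoods f(7.9 | ·): I: 0.0909091; II: 0.0833445.
Posterior ∝ prior × likelihood. Numerator for I: 0.4·0.0909091 = 0.0363636.
Normalizing constant: 0.4·0.0909091 + 0.6·0.0833445 = 0.0863703.
P(I | observation) = 0.0363636 / 0.0863703 = 0.42102.

0.4210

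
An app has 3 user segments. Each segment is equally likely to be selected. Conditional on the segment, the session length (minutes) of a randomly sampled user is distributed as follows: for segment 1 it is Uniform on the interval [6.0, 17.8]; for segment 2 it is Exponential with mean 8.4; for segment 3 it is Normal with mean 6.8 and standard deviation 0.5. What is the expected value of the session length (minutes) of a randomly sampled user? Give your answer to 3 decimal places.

Component means — 1: 11.9; 2: 8.4; 3: 6.8.
E[X] = 0.333333·11.9 + 0.333333·8.4 + 0.333333·6.8 = 9.03333.

9.033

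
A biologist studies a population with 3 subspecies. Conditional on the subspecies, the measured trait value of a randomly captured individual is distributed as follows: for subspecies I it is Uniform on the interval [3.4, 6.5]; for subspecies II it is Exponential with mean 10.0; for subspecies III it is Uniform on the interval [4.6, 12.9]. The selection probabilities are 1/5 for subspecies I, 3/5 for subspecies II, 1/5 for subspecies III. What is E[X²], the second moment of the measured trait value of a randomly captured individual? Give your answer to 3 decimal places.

141.521

For each component E[X²] = Var + (mean)², giving I: 25.3033; II: 200; III: 82.3033.
Overall E[X²] = 0.2·25.3033 + 0.6·200 + 0.2·82.3033 = 141.521.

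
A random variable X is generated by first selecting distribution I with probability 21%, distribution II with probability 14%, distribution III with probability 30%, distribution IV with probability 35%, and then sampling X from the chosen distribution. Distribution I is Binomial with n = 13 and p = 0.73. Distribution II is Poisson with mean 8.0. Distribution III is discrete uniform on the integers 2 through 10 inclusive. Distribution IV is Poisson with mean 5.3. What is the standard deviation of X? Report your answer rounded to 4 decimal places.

Per component, I: μ=9.49, E[X²]=92.6224; II: μ=8, E[X²]=72; III: μ=6, E[X²]=42.6667; IV: μ=5.3, E[X²]=33.39.
E[X] = 0.21·9.49 + 0.14·8 + 0.3·6 + 0.35·5.3 = 6.7679.
E[X²] = 0.21·92.6224 + 0.14·72 + 0.3·42.6667 + 0.35·33.39 = 54.0172.
Var(X) = E[X²] − (E[X])² = 54.0172 − 45.8045 = 8.21273.
SD(X) = √8.21273 = 2.86579.

2.8658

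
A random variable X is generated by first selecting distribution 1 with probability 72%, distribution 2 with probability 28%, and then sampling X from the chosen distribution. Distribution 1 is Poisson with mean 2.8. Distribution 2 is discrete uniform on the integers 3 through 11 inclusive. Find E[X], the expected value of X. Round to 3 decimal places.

Component means — 1: 2.8; 2: 7.
E[X] = 0.72·2.8 + 0.28·7 = 3.976.

3.976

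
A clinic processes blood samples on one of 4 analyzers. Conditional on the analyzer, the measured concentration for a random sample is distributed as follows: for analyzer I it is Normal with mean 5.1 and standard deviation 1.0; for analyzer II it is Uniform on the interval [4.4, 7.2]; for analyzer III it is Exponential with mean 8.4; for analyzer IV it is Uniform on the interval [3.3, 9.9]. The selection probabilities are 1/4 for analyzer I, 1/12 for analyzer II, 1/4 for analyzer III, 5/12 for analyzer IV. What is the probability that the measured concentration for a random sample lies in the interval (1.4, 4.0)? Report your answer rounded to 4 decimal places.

Conditional on each analyzer, P(1.4 < X < 4.0): I: 0.135558; II: 0; III: 0.225337; IV: 0.106061.
By total probability, P(1.4 < X < 4.0) = 0.25·0.135558 + 0.0833333·0 + 0.25·0.225337 + 0.416667·0.106061 = 0.134416.

0.1344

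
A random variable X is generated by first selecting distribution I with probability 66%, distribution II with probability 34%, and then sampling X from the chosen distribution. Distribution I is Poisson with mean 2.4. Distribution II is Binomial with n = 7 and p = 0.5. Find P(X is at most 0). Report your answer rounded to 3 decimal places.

Conditional on each component, P(X ≤ 0): I: 0.090718; II: 0.0078125.
By total probability, P(X ≤ 0) = 0.66·0.090718 + 0.34·0.0078125 = 0.0625301.

0.063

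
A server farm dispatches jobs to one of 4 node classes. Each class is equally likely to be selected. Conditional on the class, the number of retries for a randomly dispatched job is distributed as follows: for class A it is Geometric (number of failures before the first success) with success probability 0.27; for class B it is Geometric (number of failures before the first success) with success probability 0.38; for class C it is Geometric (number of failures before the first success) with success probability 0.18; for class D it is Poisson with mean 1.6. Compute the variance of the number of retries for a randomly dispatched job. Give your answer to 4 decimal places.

11.7467

Per component, A: μ=2.7037, E[X²]=17.3237; B: μ=1.63158, E[X²]=6.95568; C: μ=4.55556, E[X²]=46.0617; D: μ=1.6, E[X²]=4.16.
E[X] = 0.25·2.7037 + 0.25·1.63158 + 0.25·4.55556 + 0.25·1.6 = 2.62271.
E[X²] = 0.25·17.3237 + 0.25·6.95568 + 0.25·46.0617 + 0.25·4.16 = 18.6253.
Var(X) = E[X²] − (E[X])² = 18.6253 − 6.87861 = 11.7467.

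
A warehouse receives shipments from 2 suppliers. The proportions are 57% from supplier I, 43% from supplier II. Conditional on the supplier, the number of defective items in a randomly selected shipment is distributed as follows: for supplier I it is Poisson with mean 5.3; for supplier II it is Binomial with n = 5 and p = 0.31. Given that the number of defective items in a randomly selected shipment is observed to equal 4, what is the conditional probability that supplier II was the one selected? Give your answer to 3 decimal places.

Likelihoods P(X=4 | ·): I: 0.164109; II: 0.0318615.
Posterior ∝ prior × likelihood. Numerator for II: 0.43·0.0318615 = 0.0137004.
Normalizing constant: 0.57·0.164109 + 0.43·0.0318615 = 0.107242.
P(II | observation) = 0.0137004 / 0.107242 = 0.127752.

0.128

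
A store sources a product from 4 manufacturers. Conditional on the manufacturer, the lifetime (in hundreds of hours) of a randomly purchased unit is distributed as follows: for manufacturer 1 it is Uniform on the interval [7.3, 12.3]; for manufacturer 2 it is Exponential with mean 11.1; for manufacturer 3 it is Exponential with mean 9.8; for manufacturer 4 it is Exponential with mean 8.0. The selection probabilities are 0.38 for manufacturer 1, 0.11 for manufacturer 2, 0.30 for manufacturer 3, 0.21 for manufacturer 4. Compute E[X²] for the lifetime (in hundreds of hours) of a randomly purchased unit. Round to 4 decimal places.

For each component E[X²] = Var + (mean)², giving 1: 98.1233; 2: 246.42; 3: 192.08; 4: 128.
Overall E[X²] = 0.38·98.1233 + 0.11·246.42 + 0.3·192.08 + 0.21·128 = 148.897.

148.8971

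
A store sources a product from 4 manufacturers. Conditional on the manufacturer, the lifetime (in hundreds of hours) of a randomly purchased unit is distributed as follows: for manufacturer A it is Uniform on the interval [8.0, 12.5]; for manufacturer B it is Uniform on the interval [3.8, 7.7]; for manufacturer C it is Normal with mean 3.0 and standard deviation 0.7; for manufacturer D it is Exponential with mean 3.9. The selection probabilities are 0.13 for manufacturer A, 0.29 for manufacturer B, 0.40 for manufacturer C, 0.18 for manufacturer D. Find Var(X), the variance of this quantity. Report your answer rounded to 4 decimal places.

9.0752

Per component, A: μ=10.25, E[X²]=106.75; B: μ=5.75, E[X²]=34.33; C: μ=3, E[X²]=9.49; D: μ=3.9, E[X²]=30.42.
E[X] = 0.13·10.25 + 0.29·5.75 + 0.4·3 + 0.18·3.9 = 4.902.
E[X²] = 0.13·106.75 + 0.29·34.33 + 0.4·9.49 + 0.18·30.42 = 33.1048.
Var(X) = E[X²] − (E[X])² = 33.1048 − 24.0296 = 9.0752.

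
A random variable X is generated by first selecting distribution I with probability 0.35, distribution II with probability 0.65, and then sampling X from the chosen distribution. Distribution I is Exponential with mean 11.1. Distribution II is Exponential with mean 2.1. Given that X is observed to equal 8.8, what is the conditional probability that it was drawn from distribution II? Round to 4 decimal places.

0.2472

Likelihoods f(8.8 | ·): I: 0.0407729; II: 0.00720908.
Posterior ∝ prior × likelihood. Numerator for II: 0.65·0.00720908 = 0.0046859.
Normalizing constant: 0.35·0.0407729 + 0.65·0.00720908 = 0.0189564.
P(II | observation) = 0.0046859 / 0.0189564 = 0.247194.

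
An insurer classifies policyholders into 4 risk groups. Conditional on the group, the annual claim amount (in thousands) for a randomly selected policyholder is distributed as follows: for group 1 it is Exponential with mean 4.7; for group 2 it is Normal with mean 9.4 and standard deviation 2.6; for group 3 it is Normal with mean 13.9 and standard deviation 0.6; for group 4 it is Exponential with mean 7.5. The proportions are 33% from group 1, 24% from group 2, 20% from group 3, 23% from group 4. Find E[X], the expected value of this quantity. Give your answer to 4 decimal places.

Component means — 1: 4.7; 2: 9.4; 3: 13.9; 4: 7.5.
E[X] = 0.33·4.7 + 0.24·9.4 + 0.2·13.9 + 0.23·7.5 = 8.312.

8.3120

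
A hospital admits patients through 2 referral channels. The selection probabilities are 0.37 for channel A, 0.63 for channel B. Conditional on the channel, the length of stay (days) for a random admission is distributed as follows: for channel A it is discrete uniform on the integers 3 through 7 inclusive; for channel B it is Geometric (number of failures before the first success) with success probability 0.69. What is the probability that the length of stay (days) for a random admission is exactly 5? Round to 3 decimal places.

0.075

Conditional on each channel, P(X = 5): A: 0.2; B: 0.00197541.
By total probability, P(X = 5) = 0.37·0.2 + 0.63·0.00197541 = 0.0752445.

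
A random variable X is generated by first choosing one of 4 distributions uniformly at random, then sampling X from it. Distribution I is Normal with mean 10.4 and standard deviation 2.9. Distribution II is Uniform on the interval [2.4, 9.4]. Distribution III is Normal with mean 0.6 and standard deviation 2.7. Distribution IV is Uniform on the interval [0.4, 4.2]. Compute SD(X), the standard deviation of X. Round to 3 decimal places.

4.400

Per component, I: μ=10.4, E[X²]=116.57; II: μ=5.9, E[X²]=38.8933; III: μ=0.6, E[X²]=7.65; IV: μ=2.3, E[X²]=6.49333.
E[X] = 0.25·10.4 + 0.25·5.9 + 0.25·0.6 + 0.25·2.3 = 4.8.
E[X²] = 0.25·116.57 + 0.25·38.8933 + 0.25·7.65 + 0.25·6.49333 = 42.4017.
Var(X) = E[X²] − (E[X])² = 42.4017 − 23.04 = 19.3617.
SD(X) = √19.3617 = 4.40019.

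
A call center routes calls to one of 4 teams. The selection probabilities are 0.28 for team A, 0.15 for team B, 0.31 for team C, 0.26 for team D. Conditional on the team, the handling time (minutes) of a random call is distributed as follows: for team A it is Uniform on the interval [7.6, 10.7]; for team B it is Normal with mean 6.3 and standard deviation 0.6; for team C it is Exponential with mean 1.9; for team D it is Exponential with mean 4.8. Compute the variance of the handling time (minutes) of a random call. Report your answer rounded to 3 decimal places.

15.335

Per component, A: μ=9.15, E[X²]=84.5233; B: μ=6.3, E[X²]=40.05; C: μ=1.9, E[X²]=7.22; D: μ=4.8, E[X²]=46.08.
E[X] = 0.28·9.15 + 0.15·6.3 + 0.31·1.9 + 0.26·4.8 = 5.344.
E[X²] = 0.28·84.5233 + 0.15·40.05 + 0.31·7.22 + 0.26·46.08 = 43.893.
Var(X) = E[X²] − (E[X])² = 43.893 − 28.5583 = 15.3347.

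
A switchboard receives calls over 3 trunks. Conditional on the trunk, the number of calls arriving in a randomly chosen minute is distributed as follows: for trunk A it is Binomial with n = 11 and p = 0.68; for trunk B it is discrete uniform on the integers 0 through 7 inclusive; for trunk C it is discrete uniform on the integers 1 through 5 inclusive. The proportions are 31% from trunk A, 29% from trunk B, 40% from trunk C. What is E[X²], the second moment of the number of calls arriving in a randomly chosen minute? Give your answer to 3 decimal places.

27.562

For each component E[X²] = Var + (mean)², giving A: 58.344; B: 17.5; C: 11.
Overall E[X²] = 0.31·58.344 + 0.29·17.5 + 0.4·11 = 27.5616.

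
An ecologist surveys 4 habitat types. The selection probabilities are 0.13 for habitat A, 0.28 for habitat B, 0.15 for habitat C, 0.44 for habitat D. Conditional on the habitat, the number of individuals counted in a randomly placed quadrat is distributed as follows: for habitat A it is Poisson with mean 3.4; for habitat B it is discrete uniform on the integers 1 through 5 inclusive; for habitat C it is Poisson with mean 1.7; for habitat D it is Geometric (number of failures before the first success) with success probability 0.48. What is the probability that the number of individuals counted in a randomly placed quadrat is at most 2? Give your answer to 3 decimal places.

Conditional on each habitat, P(X ≤ 2): A: 0.33974; B: 0.4; C: 0.757223; D: 0.859392.
By total probability, P(X ≤ 2) = 0.13·0.33974 + 0.28·0.4 + 0.15·0.757223 + 0.44·0.859392 = 0.647882.

0.648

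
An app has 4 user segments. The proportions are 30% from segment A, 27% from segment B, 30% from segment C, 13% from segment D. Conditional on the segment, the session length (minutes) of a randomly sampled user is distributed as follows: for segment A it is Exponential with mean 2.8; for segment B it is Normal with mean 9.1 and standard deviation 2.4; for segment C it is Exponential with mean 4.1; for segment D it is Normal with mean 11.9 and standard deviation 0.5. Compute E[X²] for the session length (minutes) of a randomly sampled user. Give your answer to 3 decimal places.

For each component E[X²] = Var + (mean)², giving A: 15.68; B: 88.57; C: 33.62; D: 141.86.
Overall E[X²] = 0.3·15.68 + 0.27·88.57 + 0.3·33.62 + 0.13·141.86 = 57.1457.

57.146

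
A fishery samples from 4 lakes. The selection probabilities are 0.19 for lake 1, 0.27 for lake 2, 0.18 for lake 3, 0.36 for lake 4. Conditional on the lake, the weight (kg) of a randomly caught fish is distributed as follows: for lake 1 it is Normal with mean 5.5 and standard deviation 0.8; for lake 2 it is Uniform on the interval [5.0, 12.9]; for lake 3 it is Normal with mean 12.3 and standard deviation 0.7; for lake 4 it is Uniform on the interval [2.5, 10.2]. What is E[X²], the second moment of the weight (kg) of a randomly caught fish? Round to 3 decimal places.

For each component E[X²] = Var + (mean)², giving 1: 30.89; 2: 85.3033; 3: 151.78; 4: 45.2633.
Overall E[X²] = 0.19·30.89 + 0.27·85.3033 + 0.18·151.78 + 0.36·45.2633 = 72.5162.

72.516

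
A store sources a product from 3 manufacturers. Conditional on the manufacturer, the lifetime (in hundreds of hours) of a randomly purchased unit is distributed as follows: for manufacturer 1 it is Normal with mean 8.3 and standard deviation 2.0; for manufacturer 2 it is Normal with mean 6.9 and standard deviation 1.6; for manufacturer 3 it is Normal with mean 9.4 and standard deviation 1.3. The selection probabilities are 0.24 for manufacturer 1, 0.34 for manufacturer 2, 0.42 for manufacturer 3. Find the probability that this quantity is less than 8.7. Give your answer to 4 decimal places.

Conditional on each manufacturer, P(X < 8.7): 1: 0.57926; 2: 0.869705; 3: 0.295129.
By total probability, P(X < 8.7) = 0.24·0.57926 + 0.34·0.869705 + 0.42·0.295129 = 0.558676.

0.5587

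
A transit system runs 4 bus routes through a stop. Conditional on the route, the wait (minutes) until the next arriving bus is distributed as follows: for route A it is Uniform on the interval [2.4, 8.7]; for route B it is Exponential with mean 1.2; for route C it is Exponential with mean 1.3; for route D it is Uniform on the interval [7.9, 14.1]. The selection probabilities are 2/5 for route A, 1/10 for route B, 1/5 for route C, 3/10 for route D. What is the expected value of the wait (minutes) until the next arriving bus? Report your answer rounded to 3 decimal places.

5.900

Component means — A: 5.55; B: 1.2; C: 1.3; D: 11.
E[X] = 0.4·5.55 + 0.1·1.2 + 0.2·1.3 + 0.3·11 = 5.9.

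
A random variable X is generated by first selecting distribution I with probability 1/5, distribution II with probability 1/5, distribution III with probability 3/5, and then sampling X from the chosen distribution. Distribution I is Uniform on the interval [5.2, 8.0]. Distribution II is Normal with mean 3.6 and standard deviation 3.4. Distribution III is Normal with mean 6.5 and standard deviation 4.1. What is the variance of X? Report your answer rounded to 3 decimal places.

13.899

Per component, I: μ=6.6, E[X²]=44.2133; II: μ=3.6, E[X²]=24.52; III: μ=6.5, E[X²]=59.06.
E[X] = 0.2·6.6 + 0.2·3.6 + 0.6·6.5 = 5.94.
E[X²] = 0.2·44.2133 + 0.2·24.52 + 0.6·59.06 = 49.1827.
Var(X) = E[X²] − (E[X])² = 49.1827 − 35.2836 = 13.8991.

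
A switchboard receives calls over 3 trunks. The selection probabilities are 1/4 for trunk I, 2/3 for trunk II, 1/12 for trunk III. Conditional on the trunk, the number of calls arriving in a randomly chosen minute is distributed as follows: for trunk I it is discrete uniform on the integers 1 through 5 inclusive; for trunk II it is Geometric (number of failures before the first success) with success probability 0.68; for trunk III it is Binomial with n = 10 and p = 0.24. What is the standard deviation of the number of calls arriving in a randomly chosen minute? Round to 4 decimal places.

1.5473

Per component, I: μ=3, E[X²]=11; II: μ=0.470588, E[X²]=0.913495; III: μ=2.4, E[X²]=7.584.
E[X] = 0.25·3 + 0.666667·0.470588 + 0.0833333·2.4 = 1.26373.
E[X²] = 0.25·11 + 0.666667·0.913495 + 0.0833333·7.584 = 3.991.
Var(X) = E[X²] − (E[X])² = 3.991 − 1.597 = 2.39399.
SD(X) = √2.39399 = 1.54725.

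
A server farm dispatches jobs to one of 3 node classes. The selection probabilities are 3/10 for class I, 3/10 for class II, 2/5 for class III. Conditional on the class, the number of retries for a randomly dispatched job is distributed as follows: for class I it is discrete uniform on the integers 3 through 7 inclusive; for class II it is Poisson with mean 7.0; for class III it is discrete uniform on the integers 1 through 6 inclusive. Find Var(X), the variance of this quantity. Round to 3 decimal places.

Per component, I: μ=5, E[X²]=27; II: μ=7, E[X²]=56; III: μ=3.5, E[X²]=15.1667.
E[X] = 0.3·5 + 0.3·7 + 0.4·3.5 = 5.
E[X²] = 0.3·27 + 0.3·56 + 0.4·15.1667 = 30.9667.
Var(X) = E[X²] − (E[X])² = 30.9667 − 25 = 5.96667.

5.967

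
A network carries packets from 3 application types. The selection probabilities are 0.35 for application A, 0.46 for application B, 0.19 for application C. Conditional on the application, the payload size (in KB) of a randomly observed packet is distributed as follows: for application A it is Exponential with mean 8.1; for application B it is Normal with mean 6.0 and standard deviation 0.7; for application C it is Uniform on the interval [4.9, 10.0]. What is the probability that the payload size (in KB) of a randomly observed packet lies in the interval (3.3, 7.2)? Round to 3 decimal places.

Conditional on each application, P(3.3 < X < 7.2): A: 0.254261; B: 0.956705; C: 0.45098.
By total probability, P(3.3 < X < 7.2) = 0.35·0.254261 + 0.46·0.956705 + 0.19·0.45098 = 0.614762.

0.615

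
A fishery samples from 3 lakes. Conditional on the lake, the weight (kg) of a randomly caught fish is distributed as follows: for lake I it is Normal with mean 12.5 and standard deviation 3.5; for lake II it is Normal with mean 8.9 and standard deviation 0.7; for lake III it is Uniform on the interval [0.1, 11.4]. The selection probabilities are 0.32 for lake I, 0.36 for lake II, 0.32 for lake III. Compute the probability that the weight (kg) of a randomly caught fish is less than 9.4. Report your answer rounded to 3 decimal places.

0.598

Conditional on each lake, P(X < 9.4): I: 0.187886; II: 0.762475; III: 0.823009.
By total probability, P(X < 9.4) = 0.32·0.187886 + 0.36·0.762475 + 0.32·0.823009 = 0.597977.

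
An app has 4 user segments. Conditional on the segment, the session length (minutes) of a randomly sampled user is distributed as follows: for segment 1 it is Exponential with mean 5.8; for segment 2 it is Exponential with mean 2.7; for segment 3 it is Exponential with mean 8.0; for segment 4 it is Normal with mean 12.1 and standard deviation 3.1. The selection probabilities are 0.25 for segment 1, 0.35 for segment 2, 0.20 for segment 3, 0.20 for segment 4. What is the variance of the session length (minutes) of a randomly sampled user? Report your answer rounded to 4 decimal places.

37.5748

Per component, 1: μ=5.8, E[X²]=67.28; 2: μ=2.7, E[X²]=14.58; 3: μ=8, E[X²]=128; 4: μ=12.1, E[X²]=156.02.
E[X] = 0.25·5.8 + 0.35·2.7 + 0.2·8 + 0.2·12.1 = 6.415.
E[X²] = 0.25·67.28 + 0.35·14.58 + 0.2·128 + 0.2·156.02 = 78.727.
Var(X) = E[X²] − (E[X])² = 78.727 − 41.1522 = 37.5748.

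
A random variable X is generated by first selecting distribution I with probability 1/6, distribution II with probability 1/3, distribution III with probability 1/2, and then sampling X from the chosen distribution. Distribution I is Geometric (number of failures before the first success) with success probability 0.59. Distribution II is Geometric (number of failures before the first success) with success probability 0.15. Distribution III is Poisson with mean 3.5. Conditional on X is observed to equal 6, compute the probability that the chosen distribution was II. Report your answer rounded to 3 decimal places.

Likelihoods P(X=6 | ·): I: 0.00280256; II: 0.0565724; III: 0.0770983.
Posterior ∝ prior × likelihood. Numerator for II: 0.333333·0.0565724 = 0.0188575.
Normalizing constant: 0.166667·0.00280256 + 0.333333·0.0565724 + 0.5·0.0770983 = 0.0578737.
P(II | observation) = 0.0188575 / 0.0578737 = 0.325838.

0.326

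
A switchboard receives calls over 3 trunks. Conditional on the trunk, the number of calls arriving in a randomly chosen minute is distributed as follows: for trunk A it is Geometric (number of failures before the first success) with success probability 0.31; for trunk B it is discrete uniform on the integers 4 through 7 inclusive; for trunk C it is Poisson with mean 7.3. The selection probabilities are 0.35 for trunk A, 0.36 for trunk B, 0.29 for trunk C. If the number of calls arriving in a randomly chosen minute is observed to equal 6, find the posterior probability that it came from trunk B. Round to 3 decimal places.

0.630

Likelihoods P(X=6 | ·): A: 0.0334546; B: 0.25; C: 0.141989.
Posterior ∝ prior × likelihood. Numerator for B: 0.36·0.25 = 0.09.
Normalizing constant: 0.35·0.0334546 + 0.36·0.25 + 0.29·0.141989 = 0.142886.
P(B | observation) = 0.09 / 0.142886 = 0.629873.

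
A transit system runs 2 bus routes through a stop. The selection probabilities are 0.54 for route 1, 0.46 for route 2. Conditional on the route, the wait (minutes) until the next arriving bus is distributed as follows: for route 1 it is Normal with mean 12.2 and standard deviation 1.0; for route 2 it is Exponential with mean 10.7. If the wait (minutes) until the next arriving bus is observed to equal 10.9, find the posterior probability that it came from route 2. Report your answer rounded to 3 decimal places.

Likelihoods f(10.9 | ·): 1: 0.171369; 2: 0.0337446.
Posterior ∝ prior × likelihood. Numerator for 2: 0.46·0.0337446 = 0.0155225.
Normalizing constant: 0.54·0.171369 + 0.46·0.0337446 = 0.108062.
P(2 | observation) = 0.0155225 / 0.108062 = 0.143645.

0.144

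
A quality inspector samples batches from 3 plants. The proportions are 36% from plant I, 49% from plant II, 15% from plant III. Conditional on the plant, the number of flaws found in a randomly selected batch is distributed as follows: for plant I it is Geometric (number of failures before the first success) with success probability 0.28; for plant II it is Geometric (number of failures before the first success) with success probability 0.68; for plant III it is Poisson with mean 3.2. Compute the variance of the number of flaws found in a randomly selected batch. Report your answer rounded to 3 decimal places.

Per component, I: μ=2.57143, E[X²]=15.7959; II: μ=0.470588, E[X²]=0.913495; III: μ=3.2, E[X²]=13.44.
E[X] = 0.36·2.57143 + 0.49·0.470588 + 0.15·3.2 = 1.6363.
E[X²] = 0.36·15.7959 + 0.49·0.913495 + 0.15·13.44 = 8.15014.
Var(X) = E[X²] − (E[X])² = 8.15014 − 2.67749 = 5.47266.

5.473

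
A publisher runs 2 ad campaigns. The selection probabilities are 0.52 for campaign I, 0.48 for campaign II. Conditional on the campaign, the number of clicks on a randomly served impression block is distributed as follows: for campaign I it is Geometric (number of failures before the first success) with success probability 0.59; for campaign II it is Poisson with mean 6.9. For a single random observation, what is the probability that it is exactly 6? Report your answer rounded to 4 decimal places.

0.0740

Conditional on each campaign, P(X = 6): I: 0.00280256; II: 0.151053.
By total probability, P(X = 6) = 0.52·0.00280256 + 0.48·0.151053 = 0.0739629.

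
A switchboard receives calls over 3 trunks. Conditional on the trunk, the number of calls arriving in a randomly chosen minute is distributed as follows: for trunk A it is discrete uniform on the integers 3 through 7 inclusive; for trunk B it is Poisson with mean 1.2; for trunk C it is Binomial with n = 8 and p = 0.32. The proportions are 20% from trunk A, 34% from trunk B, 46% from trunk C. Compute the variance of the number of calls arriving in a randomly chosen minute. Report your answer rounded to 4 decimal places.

Per component, A: μ=5, E[X²]=27; B: μ=1.2, E[X²]=2.64; C: μ=2.56, E[X²]=8.2944.
E[X] = 0.2·5 + 0.34·1.2 + 0.46·2.56 = 2.5856.
E[X²] = 0.2·27 + 0.34·2.64 + 0.46·8.2944 = 10.113.
Var(X) = E[X²] − (E[X])² = 10.113 − 6.68533 = 3.4277.

3.4277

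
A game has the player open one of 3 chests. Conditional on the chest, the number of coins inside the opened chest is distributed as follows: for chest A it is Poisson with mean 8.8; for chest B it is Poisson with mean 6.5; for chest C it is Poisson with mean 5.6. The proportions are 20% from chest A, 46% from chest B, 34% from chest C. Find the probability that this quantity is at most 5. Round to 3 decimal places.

Conditional on each chest, P(X ≤ 5): A: 0.128387; B: 0.369041; C: 0.511861.
By total probability, P(X ≤ 5) = 0.2·0.128387 + 0.46·0.369041 + 0.34·0.511861 = 0.369469.

0.369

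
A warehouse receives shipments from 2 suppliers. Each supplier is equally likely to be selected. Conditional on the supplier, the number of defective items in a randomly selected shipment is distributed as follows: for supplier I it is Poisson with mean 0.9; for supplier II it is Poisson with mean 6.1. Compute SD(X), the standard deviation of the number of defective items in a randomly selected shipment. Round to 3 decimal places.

3.203

Per component, I: μ=0.9, E[X²]=1.71; II: μ=6.1, E[X²]=43.31.
E[X] = 0.5·0.9 + 0.5·6.1 = 3.5.
E[X²] = 0.5·1.71 + 0.5·43.31 = 22.51.
Var(X) = E[X²] − (E[X])² = 22.51 − 12.25 = 10.26.
SD(X) = √10.26 = 3.20312.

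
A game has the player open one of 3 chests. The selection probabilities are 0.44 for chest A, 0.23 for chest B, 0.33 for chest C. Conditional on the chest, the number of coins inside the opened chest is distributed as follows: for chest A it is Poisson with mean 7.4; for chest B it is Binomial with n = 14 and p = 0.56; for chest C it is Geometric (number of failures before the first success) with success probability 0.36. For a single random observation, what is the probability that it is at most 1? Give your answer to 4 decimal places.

Conditional on each chest, P(X ≤ 1): A: 0.00513452; B: 0.000191829; C: 0.5904.
By total probability, P(X ≤ 1) = 0.44·0.00513452 + 0.23·0.000191829 + 0.33·0.5904 = 0.197135.

0.1971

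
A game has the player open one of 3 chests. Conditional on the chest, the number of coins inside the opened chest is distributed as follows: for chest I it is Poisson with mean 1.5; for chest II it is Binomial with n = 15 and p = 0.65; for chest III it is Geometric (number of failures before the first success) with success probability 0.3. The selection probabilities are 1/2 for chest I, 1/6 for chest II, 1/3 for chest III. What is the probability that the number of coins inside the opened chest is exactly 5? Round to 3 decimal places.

0.025

Conditional on each chest, P(X = 5): I: 0.01412; II: 0.00961175; III: 0.050421.
By total probability, P(X = 5) = 0.5·0.01412 + 0.166667·0.00961175 + 0.333333·0.050421 = 0.0254689.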